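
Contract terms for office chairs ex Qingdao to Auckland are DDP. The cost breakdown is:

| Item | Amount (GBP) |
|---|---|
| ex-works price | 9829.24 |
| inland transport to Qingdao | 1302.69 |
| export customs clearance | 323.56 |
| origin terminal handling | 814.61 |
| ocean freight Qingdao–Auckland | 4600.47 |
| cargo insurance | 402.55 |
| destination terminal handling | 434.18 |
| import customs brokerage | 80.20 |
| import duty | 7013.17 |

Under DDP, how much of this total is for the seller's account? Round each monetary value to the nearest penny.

DDP: the seller bears all costs including import duty.
Seller's account: goods 9829.24 + inland to port 1302.69 + export clearance 323.56 + origin terminal 814.61 + freight 4600.47 + insurance 402.55 + destination terminal 434.18 + brokerage 80.20 + duty 7013.17 = 24800.67
Buyer's account: 0.00

Seller's account: GBP 24800.67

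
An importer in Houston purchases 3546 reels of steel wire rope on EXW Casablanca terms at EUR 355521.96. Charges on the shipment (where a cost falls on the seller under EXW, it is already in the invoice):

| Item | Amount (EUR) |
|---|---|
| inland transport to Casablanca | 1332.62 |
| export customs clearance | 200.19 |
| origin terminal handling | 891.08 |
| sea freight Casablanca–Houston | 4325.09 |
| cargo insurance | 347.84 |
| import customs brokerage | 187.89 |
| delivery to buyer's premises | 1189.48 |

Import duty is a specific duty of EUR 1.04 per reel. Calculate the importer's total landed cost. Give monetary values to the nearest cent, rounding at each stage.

EXW: the seller makes goods available at their premises; the buyer bears all onward costs.
CIF value = EXW price + inland to port + export clearance + origin terminal + freight + insurance = 355521.96 + 1332.62 + 200.19 + 891.08 + 4325.09 + 347.84 = 362618.78
Import duty = 3546 × 1.04 = 3687.84
Buyer bears: inland to port 1332.62 + export clearance 200.19 + origin terminal 891.08 + freight 4325.09 + insurance 347.84 + brokerage 187.89 + delivery 1189.48 + duty 3687.84 = 12162.03
Landed cost = invoice 355521.96 + 12162.03 = 367683.99

Total landed cost: EUR 367683.99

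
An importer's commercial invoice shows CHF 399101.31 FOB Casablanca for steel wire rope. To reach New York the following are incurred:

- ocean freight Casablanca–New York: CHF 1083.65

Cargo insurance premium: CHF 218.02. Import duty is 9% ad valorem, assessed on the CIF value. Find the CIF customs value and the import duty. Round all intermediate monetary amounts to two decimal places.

CIF value: CHF 400402.98; import duty: CHF 36036.27

CIF = FOB price + freight + insurance
CIF = 399101.31 + 1083.65 + 218.02 = 400402.98
Import duty = 400402.98 × 9% = 36036.27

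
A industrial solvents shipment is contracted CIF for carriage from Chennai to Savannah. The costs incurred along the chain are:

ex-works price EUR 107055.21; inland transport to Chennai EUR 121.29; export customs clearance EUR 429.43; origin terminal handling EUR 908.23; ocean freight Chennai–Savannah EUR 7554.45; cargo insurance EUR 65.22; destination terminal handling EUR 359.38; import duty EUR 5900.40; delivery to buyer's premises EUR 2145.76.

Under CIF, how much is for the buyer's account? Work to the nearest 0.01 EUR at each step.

CIF: the seller pays costs through ocean freight and marine insurance to the destination port.
Seller's account: goods 107055.21 + inland to port 121.29 + export clearance 429.43 + origin terminal 908.23 + freight 7554.45 + insurance 65.22 = 116133.83
Buyer's account: destination terminal 359.38 + duty 5900.40 + delivery 2145.76 = 8405.54

Buyer's account: EUR 8405.54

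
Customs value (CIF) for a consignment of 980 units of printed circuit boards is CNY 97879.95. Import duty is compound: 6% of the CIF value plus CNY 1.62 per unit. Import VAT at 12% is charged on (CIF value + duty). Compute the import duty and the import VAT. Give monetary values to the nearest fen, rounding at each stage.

Ad valorem component: 97879.95 × 6% = 5872.80
Specific component: 980 × 1.62 = 1587.60
Import duty = 5872.80 + 1587.60 = 7460.40
VAT base = CIF + duty = 97879.95 + 7460.40 = 105340.35
Import VAT = 105340.35 × 12% = 12640.84

Import duty: CNY 7460.40; import VAT: CNY 12640.84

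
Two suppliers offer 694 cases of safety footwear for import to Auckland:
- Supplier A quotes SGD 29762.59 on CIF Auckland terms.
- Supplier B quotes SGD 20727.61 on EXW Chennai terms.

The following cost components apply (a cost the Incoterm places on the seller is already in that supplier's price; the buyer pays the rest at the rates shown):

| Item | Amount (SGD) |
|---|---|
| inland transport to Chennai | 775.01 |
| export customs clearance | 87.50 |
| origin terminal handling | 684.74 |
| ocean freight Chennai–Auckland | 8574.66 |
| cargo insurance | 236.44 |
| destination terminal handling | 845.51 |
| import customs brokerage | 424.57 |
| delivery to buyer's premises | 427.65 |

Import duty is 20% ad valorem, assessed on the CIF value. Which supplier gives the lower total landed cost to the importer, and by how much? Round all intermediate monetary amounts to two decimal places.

Supplier A (CIF):
The CIF price already equals the CIF value: 29762.59
Import duty = 29762.59 × 20% = 5952.52
Buyer bears (A): 845.51 + 424.57 + 427.65 = 1697.73
Landed cost (A) = invoice 29762.59 + 1697.73 + duty 5952.52 = 37412.84
Supplier B (EXW):
CIF value = EXW price + inland to port + export clearance + origin terminal + freight + insurance = 20727.61 + 775.01 + 87.50 + 684.74 + 8574.66 + 236.44 = 31085.96
Import duty = 31085.96 × 20% = 6217.19
Buyer bears (B): 775.01 + 87.50 + 684.74 + 8574.66 + 236.44 + 845.51 + 424.57 + 427.65 = 12056.08
Landed cost (B) = invoice 20727.61 + 12056.08 + duty 6217.19 = 39000.88
Difference = |37412.84 − 39000.88| = 1588.04

Supplier A is cheaper by SGD 1588.04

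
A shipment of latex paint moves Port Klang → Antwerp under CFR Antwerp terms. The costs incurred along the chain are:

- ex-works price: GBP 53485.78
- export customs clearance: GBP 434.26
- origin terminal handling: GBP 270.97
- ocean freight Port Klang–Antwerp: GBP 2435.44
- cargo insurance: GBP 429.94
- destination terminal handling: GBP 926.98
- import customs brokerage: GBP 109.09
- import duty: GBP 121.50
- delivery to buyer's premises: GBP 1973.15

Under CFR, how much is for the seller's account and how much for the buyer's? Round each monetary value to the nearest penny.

CFR: the seller pays costs through ocean freight to the destination port, but not insurance.
Seller's account: goods 53485.78 + export clearance 434.26 + origin terminal 270.97 + freight 2435.44 = 56626.45
Buyer's account: insurance 429.94 + destination terminal 926.98 + brokerage 109.09 + duty 121.50 + delivery 1973.15 = 3560.66

Seller: GBP 56626.45; buyer: GBP 3560.66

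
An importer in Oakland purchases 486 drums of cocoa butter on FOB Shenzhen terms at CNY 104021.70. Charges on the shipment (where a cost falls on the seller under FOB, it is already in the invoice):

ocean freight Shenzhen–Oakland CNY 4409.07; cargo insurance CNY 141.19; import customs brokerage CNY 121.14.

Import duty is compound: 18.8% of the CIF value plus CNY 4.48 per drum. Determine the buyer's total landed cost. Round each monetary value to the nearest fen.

FOB: the seller bears costs until goods are on board at the origin port; the buyer bears freight, insurance and all costs thereafter.
CIF value = FOB price + freight + insurance = 104021.70 + 4409.07 + 141.19 = 108571.96
Ad valorem component: 108571.96 × 18.8% = 20411.53
Specific component: 486 × 4.48 = 2177.28
Import duty = 20411.53 + 2177.28 = 22588.81
Buyer bears: freight 4409.07 + insurance 141.19 + brokerage 121.14 + duty 22588.81 = 27260.21
Landed cost = invoice 104021.70 + 27260.21 = 131281.91

Total landed cost: CNY 131281.91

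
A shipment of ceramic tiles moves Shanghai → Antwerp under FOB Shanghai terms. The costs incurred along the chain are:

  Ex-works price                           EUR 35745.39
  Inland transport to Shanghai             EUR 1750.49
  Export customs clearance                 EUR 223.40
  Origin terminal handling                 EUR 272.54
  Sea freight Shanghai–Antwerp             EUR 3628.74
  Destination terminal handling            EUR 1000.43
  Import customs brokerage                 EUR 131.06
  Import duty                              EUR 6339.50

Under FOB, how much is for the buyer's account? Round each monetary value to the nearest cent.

Buyer's account: EUR 11099.73

FOB: the seller bears costs until goods are on board at the origin port; the buyer bears freight, insurance and all costs thereafter.
Seller's account: goods 35745.39 + inland to port 1750.49 + export clearance 223.40 + origin terminal 272.54 = 37991.82
Buyer's account: freight 3628.74 + destination terminal 1000.43 + brokerage 131.06 + duty 6339.50 = 11099.73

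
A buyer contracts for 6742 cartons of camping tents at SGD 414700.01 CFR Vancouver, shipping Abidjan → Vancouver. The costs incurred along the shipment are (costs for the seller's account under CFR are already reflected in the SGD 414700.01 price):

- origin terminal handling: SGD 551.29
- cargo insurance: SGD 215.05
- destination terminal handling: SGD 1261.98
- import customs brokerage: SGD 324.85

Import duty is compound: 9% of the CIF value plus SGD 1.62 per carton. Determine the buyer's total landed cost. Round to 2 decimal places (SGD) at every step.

CFR: the seller pays costs through ocean freight to the destination port, but not insurance.
Already in the invoice (seller's account under CFR): origin terminal — exclude.
CIF value = CFR price + insurance = 414700.01 + 215.05 = 414915.06
Ad valorem component: 414915.06 × 9% = 37342.36
Specific component: 6742 × 1.62 = 10922.04
Import duty = 37342.36 + 10922.04 = 48264.40
Buyer bears: insurance 215.05 + destination terminal 1261.98 + brokerage 324.85 + duty 48264.40 = 50066.28
Landed cost = invoice 414700.01 + 50066.28 = 464766.29

Total landed cost: SGD 464766.29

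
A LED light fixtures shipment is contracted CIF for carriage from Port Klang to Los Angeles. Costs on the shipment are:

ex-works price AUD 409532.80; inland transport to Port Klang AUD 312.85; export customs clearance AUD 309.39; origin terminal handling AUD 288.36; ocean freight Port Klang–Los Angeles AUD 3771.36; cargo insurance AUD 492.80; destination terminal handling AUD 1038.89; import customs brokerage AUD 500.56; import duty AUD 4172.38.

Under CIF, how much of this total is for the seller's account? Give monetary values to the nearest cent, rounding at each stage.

Seller's account: AUD 414707.56

CIF: the seller pays costs through ocean freight and marine insurance to the destination port.
Seller's account: goods 409532.80 + inland to port 312.85 + export clearance 309.39 + origin terminal 288.36 + freight 3771.36 + insurance 492.80 = 414707.56
Buyer's account: destination terminal 1038.89 + brokerage 500.56 + duty 4172.38 = 5711.83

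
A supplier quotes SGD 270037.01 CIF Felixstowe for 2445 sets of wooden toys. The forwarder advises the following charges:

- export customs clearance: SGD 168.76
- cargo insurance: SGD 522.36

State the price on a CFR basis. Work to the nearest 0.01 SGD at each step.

Not relevant to the conversion: export clearance — on the seller under both CIF and CFR; already in the CIF price and stays in the CFR price.
From CIF to CFR, the seller no longer bears: insurance.
CFR price = 270037.01 − 522.36 = 269514.65

CFR price: SGD 269514.65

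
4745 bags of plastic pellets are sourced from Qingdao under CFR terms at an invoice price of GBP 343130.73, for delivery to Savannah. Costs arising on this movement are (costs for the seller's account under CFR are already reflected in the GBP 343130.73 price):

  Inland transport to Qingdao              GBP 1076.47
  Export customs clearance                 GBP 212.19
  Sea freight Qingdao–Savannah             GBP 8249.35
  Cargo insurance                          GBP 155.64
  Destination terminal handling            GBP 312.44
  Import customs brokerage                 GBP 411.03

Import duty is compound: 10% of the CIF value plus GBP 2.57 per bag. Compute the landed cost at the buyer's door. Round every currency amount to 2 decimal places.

Total landed cost: GBP 390533.13

CFR: the seller pays costs through ocean freight to the destination port, but not insurance.
Already in the invoice (seller's account under CFR): inland to port, export clearance, freight — exclude.
CIF value = CFR price + insurance = 343130.73 + 155.64 = 343286.37
Ad valorem component: 343286.37 × 10% = 34328.64
Specific component: 4745 × 2.57 = 12194.65
Import duty = 34328.64 + 12194.65 = 46523.29
Buyer bears: insurance 155.64 + destination terminal 312.44 + brokerage 411.03 + duty 46523.29 = 47402.40
Landed cost = invoice 343130.73 + 47402.40 = 390533.13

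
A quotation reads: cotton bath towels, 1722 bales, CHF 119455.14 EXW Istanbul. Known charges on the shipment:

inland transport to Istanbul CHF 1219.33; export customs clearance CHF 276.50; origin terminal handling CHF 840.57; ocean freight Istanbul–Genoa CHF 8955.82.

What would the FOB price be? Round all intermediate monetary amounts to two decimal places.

Not relevant to the conversion: freight — on the buyer under both terms; not part of either seller's price.
From EXW to FOB, the seller additionally bears: inland to port, export clearance, origin terminal.
FOB price = 119455.14 + 1219.33 + 276.50 + 840.57 = 121791.54

FOB price: CHF 121791.54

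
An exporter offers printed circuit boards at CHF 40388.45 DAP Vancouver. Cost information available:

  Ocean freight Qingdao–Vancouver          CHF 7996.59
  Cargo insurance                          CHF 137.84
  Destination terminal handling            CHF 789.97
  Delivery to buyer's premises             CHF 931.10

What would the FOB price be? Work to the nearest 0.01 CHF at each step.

From DAP to FOB, the seller no longer bears: freight, insurance, destination terminal, delivery.
FOB price = 40388.45 − 7996.59 − 137.84 − 789.97 − 931.10 = 30532.95

FOB price: CHF 30532.95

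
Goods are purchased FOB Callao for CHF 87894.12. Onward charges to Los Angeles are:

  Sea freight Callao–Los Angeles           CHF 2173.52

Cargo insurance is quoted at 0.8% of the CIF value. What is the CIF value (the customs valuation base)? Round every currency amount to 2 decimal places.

Let C be the CIF value. C = FOB price + freight + 0.8% × C
C − 0.8% × C = 87894.12 + 2173.52
0.992 × C = 90067.64
C = 90067.64 / 0.992 = 90793.99
Insurance premium = 0.8% × 90793.99 = 726.35

CIF value: CHF 90793.99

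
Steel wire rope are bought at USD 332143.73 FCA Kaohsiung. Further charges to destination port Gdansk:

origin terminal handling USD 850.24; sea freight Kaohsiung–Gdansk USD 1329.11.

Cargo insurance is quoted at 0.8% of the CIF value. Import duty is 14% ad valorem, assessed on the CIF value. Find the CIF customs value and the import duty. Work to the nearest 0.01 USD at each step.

Let C be the CIF value. C = FCA price + pre-shipment costs + freight + 0.8% × C
C − 0.8% × C = 332143.73 + 850.24 + 1329.11
0.992 × C = 334323.08
C = 334323.08 / 0.992 = 337019.23
Insurance premium = 0.8% × 337019.23 = 2696.15
Import duty = 337019.23 × 14% = 47182.69

CIF value: USD 337019.23; import duty: USD 47182.69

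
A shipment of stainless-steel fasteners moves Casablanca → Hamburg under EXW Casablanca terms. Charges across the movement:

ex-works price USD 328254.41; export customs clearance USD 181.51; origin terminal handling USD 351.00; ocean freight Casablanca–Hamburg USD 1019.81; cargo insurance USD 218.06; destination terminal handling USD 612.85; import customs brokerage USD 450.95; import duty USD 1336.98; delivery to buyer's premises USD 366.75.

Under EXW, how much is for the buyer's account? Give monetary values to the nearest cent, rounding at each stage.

Buyer's account: USD 4537.91

EXW: the seller makes goods available at their premises; the buyer bears all onward costs.
Seller's account: goods 328254.41 = 328254.41
Buyer's account: export clearance 181.51 + origin terminal 351.00 + freight 1019.81 + insurance 218.06 + destination terminal 612.85 + brokerage 450.95 + duty 1336.98 + delivery 366.75 = 4537.91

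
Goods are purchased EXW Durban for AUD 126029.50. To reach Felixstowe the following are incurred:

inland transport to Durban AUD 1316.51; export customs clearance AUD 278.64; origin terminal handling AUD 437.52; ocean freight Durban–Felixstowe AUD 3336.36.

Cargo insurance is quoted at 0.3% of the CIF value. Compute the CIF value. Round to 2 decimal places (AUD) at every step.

Let C be the CIF value. C = EXW price + pre-shipment costs + freight + 0.3% × C
C − 0.3% × C = 126029.50 + 1316.51 + 278.64 + 437.52 + 3336.36
0.997 × C = 131398.53
C = 131398.53 / 0.997 = 131793.91
Insurance premium = 0.3% × 131793.91 = 395.38

CIF value: AUD 131793.91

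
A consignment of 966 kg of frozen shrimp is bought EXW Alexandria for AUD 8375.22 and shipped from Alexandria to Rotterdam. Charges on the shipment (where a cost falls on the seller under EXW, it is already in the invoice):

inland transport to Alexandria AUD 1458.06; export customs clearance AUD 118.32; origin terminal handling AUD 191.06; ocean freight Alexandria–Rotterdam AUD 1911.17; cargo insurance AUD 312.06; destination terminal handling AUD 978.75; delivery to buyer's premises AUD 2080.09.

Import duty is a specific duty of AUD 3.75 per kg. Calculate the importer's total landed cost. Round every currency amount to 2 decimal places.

Total landed cost: AUD 19047.23

EXW: the seller makes goods available at their premises; the buyer bears all onward costs.
CIF value = EXW price + inland to port + export clearance + origin terminal + freight + insurance = 8375.22 + 1458.06 + 118.32 + 191.06 + 1911.17 + 312.06 = 12365.89
Import duty = 966 × 3.75 = 3622.50
Buyer bears: inland to port 1458.06 + export clearance 118.32 + origin terminal 191.06 + freight 1911.17 + insurance 312.06 + destination terminal 978.75 + delivery 2080.09 + duty 3622.50 = 10672.01
Landed cost = invoice 8375.22 + 10672.01 = 19047.23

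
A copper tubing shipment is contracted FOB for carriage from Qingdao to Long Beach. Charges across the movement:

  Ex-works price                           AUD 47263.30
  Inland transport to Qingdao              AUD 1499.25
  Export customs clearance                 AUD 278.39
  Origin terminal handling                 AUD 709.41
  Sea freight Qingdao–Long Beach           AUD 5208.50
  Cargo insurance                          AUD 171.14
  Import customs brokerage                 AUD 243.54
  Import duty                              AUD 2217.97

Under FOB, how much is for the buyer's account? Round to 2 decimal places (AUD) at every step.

Buyer's account: AUD 7841.15

FOB: the seller bears costs until goods are on board at the origin port; the buyer bears freight, insurance and all costs thereafter.
Seller's account: goods 47263.30 + inland to port 1499.25 + export clearance 278.39 + origin terminal 709.41 = 49750.35
Buyer's account: freight 5208.50 + insurance 171.14 + brokerage 243.54 + duty 2217.97 = 7841.15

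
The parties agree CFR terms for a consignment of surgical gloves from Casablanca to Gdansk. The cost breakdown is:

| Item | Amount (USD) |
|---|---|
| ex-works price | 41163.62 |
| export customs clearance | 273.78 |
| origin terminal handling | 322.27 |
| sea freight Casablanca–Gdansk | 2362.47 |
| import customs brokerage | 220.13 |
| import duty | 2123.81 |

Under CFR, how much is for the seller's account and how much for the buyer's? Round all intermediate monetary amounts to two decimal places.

CFR: the seller pays costs through ocean freight to the destination port, but not insurance.
Seller's account: goods 41163.62 + export clearance 273.78 + origin terminal 322.27 + freight 2362.47 = 44122.14
Buyer's account: brokerage 220.13 + duty 2123.81 = 2343.94

Seller: USD 44122.14; buyer: USD 2343.94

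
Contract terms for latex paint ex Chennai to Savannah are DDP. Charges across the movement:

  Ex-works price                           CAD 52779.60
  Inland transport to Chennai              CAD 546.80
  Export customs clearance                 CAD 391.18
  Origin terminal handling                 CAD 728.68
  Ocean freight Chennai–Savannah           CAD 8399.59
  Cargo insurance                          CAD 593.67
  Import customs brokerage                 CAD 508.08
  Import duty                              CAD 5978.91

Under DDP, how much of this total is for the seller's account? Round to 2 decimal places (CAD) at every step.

DDP: the seller bears all costs including import duty.
Seller's account: goods 52779.60 + inland to port 546.80 + export clearance 391.18 + origin terminal 728.68 + freight 8399.59 + insurance 593.67 + brokerage 508.08 + duty 5978.91 = 69926.51
Buyer's account: 0.00

Seller's account: CAD 69926.51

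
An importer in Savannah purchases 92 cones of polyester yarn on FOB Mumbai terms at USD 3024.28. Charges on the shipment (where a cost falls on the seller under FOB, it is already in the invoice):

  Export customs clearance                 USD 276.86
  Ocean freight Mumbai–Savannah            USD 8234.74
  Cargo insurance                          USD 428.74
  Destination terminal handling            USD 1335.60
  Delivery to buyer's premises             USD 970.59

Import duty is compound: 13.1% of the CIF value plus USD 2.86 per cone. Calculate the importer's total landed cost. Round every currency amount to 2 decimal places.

Total landed cost: USD 15788.17

FOB: the seller bears costs until goods are on board at the origin port; the buyer bears freight, insurance and all costs thereafter.
Already in the invoice (seller's account under FOB): export clearance — exclude.
CIF value = FOB price + freight + insurance = 3024.28 + 8234.74 + 428.74 = 11687.76
Ad valorem component: 11687.76 × 13.1% = 1531.10
Specific component: 92 × 2.86 = 263.12
Import duty = 1531.10 + 263.12 = 1794.22
Buyer bears: freight 8234.74 + insurance 428.74 + destination terminal 1335.60 + delivery 970.59 + duty 1794.22 = 12763.89
Landed cost = invoice 3024.28 + 12763.89 = 15788.17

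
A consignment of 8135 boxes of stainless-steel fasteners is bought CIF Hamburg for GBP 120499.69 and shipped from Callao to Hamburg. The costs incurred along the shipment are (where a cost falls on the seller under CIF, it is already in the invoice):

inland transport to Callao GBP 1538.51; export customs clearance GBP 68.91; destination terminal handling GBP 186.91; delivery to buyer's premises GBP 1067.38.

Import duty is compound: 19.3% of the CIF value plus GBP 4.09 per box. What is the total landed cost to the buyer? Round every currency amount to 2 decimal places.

CIF: the seller pays costs through ocean freight and marine insurance to the destination port.
Already in the invoice (seller's account under CIF): inland to port, export clearance — exclude.
The CIF price already equals the CIF value: 120499.69
Ad valorem component: 120499.69 × 19.3% = 23256.44
Specific component: 8135 × 4.09 = 33272.15
Import duty = 23256.44 + 33272.15 = 56528.59
Buyer bears: destination terminal 186.91 + delivery 1067.38 + duty 56528.59 = 57782.88
Landed cost = invoice 120499.69 + 57782.88 = 178282.57

Total landed cost: GBP 178282.57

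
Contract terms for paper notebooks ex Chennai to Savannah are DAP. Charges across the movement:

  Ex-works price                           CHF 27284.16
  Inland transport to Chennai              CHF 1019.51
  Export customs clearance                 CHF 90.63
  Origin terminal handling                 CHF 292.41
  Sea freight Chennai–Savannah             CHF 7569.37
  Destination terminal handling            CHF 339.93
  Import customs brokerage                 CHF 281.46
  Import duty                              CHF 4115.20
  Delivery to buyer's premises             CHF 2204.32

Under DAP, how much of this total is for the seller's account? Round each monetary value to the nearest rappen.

DAP: the seller bears all costs to the named destination except import duty and clearance.
Seller's account: goods 27284.16 + inland to port 1019.51 + export clearance 90.63 + origin terminal 292.41 + freight 7569.37 + destination terminal 339.93 + delivery 2204.32 = 38800.33
Buyer's account: brokerage 281.46 + duty 4115.20 = 4396.66

Seller's account: CHF 38800.33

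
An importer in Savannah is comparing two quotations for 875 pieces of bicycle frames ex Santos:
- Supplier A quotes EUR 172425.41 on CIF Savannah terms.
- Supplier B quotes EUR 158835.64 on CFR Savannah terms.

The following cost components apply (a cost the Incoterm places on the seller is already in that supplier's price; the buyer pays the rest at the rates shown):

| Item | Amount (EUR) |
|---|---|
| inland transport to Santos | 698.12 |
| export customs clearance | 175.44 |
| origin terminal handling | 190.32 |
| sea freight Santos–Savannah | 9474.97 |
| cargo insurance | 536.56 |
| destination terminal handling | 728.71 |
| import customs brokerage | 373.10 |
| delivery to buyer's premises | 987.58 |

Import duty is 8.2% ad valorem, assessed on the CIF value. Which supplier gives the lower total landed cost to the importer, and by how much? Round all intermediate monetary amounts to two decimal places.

Supplier A (CIF):
The CIF price already equals the CIF value: 172425.41
Import duty = 172425.41 × 8.2% = 14138.88
Buyer bears (A): 728.71 + 373.10 + 987.58 = 2089.39
Landed cost (A) = invoice 172425.41 + 2089.39 + duty 14138.88 = 188653.68
Supplier B (CFR):
CIF value = CFR price + insurance = 158835.64 + 536.56 = 159372.20
Import duty = 159372.20 × 8.2% = 13068.52
Buyer bears (B): 536.56 + 728.71 + 373.10 + 987.58 = 2625.95
Landed cost (B) = invoice 158835.64 + 2625.95 + duty 13068.52 = 174530.11
Difference = |188653.68 − 174530.11| = 14123.57

Supplier B is cheaper by EUR 14123.57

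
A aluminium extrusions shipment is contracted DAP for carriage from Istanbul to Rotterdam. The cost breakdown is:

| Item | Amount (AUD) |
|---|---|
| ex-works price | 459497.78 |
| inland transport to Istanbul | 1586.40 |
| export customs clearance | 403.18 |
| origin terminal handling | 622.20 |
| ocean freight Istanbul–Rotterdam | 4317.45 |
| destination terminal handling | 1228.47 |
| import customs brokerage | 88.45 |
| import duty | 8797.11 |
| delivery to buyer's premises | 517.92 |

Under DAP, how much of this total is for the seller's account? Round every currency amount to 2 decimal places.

DAP: the seller bears all costs to the named destination except import duty and clearance.
Seller's account: goods 459497.78 + inland to port 1586.40 + export clearance 403.18 + origin terminal 622.20 + freight 4317.45 + destination terminal 1228.47 + delivery 517.92 = 468173.40
Buyer's account: brokerage 88.45 + duty 8797.11 = 8885.56

Seller's account: AUD 468173.40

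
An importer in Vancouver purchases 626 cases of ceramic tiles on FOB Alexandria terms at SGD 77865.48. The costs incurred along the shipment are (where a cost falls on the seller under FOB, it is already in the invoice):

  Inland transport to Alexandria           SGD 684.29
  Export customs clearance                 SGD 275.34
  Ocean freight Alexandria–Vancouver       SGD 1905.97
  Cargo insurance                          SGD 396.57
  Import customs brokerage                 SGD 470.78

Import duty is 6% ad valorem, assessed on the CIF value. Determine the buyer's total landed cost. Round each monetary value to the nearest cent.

FOB: the seller bears costs until goods are on board at the origin port; the buyer bears freight, insurance and all costs thereafter.
Already in the invoice (seller's account under FOB): inland to port, export clearance — exclude.
CIF value = FOB price + freight + insurance = 77865.48 + 1905.97 + 396.57 = 80168.02
Import duty = 80168.02 × 6% = 4810.08
Buyer bears: freight 1905.97 + insurance 396.57 + brokerage 470.78 + duty 4810.08 = 7583.40
Landed cost = invoice 77865.48 + 7583.40 = 85448.88

Total landed cost: SGD 85448.88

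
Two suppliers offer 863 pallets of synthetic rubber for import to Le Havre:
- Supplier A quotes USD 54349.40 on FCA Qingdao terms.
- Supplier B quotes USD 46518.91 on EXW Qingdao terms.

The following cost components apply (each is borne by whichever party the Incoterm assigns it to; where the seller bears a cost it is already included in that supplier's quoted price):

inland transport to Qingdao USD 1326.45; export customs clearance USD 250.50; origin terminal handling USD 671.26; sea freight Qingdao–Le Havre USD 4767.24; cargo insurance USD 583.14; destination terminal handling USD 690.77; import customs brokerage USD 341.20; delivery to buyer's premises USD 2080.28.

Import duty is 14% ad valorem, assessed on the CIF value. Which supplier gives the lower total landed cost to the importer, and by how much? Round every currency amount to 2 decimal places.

Supplier A (FCA):
CIF value = FCA price + origin terminal + freight + insurance = 54349.40 + 671.26 + 4767.24 + 583.14 = 60371.04
Import duty = 60371.04 × 14% = 8451.95
Buyer bears (A): 671.26 + 4767.24 + 583.14 + 690.77 + 341.20 + 2080.28 = 9133.89
Landed cost (A) = invoice 54349.40 + 9133.89 + duty 8451.95 = 71935.24
Supplier B (EXW):
CIF value = EXW price + inland to port + export clearance + origin terminal + freight + insurance = 46518.91 + 1326.45 + 250.50 + 671.26 + 4767.24 + 583.14 = 54117.50
Import duty = 54117.50 × 14% = 7576.45
Buyer bears (B): 1326.45 + 250.50 + 671.26 + 4767.24 + 583.14 + 690.77 + 341.20 + 2080.28 = 10710.84
Landed cost (B) = invoice 46518.91 + 10710.84 + duty 7576.45 = 64806.20
Difference = |71935.24 − 64806.20| = 7129.04

Supplier B is cheaper by USD 7129.04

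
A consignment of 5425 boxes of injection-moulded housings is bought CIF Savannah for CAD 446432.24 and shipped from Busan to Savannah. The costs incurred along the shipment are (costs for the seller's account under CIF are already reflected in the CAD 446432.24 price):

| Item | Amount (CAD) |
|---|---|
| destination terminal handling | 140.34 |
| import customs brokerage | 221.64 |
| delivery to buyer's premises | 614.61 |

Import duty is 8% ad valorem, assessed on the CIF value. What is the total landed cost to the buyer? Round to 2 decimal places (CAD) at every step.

CIF: the seller pays costs through ocean freight and marine insurance to the destination port.
The CIF price already equals the CIF value: 446432.24
Import duty = 446432.24 × 8% = 35714.58
Buyer bears: destination terminal 140.34 + brokerage 221.64 + delivery 614.61 + duty 35714.58 = 36691.17
Landed cost = invoice 446432.24 + 36691.17 = 483123.41

Total landed cost: CAD 483123.41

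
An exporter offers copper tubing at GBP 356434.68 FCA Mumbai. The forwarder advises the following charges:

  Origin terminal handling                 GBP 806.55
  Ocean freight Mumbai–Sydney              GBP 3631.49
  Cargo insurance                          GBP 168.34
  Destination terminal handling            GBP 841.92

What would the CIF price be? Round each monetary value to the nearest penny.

CIF price: GBP 361041.06

Not relevant to the conversion: destination terminal — on the buyer under both terms; not part of either seller's price.
From FCA to CIF, the seller additionally bears: origin terminal, freight, insurance.
CIF price = 356434.68 + 806.55 + 3631.49 + 168.34 = 361041.06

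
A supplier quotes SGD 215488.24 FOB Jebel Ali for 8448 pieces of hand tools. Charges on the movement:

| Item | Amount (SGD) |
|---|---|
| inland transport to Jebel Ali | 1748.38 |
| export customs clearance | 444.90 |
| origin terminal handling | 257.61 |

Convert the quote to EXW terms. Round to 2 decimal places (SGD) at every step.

From FOB to EXW, the seller no longer bears: inland to port, export clearance, origin terminal.
EXW price = 215488.24 − 1748.38 − 444.90 − 257.61 = 213037.35

EXW price: SGD 213037.35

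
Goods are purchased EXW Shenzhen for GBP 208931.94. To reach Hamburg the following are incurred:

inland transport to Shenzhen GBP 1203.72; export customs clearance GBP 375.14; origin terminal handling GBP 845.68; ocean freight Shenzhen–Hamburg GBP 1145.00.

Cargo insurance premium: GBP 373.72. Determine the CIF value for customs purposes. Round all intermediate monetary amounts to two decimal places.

CIF value: GBP 212875.20

CIF = EXW price + pre-shipment costs + freight + insurance
CIF = 208931.94 + 1203.72 + 375.14 + 845.68 + 1145.00 + 373.72 = 212875.20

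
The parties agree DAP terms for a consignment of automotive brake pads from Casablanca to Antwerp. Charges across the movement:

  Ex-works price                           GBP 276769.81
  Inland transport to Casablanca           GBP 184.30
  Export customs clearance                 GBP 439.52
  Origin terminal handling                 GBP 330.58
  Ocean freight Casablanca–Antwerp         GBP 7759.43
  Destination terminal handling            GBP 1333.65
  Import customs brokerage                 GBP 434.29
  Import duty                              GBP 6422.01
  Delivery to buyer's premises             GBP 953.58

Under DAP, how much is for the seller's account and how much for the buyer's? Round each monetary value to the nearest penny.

DAP: the seller bears all costs to the named destination except import duty and clearance.
Seller's account: goods 276769.81 + inland to port 184.30 + export clearance 439.52 + origin terminal 330.58 + freight 7759.43 + destination terminal 1333.65 + delivery 953.58 = 287770.87
Buyer's account: brokerage 434.29 + duty 6422.01 = 6856.30

Seller: GBP 287770.87; buyer: GBP 6856.30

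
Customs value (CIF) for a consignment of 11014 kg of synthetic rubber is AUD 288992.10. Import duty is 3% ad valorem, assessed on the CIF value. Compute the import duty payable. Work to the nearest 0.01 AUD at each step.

Import duty = 288992.10 × 3% = 8669.76

Import duty: AUD 8669.76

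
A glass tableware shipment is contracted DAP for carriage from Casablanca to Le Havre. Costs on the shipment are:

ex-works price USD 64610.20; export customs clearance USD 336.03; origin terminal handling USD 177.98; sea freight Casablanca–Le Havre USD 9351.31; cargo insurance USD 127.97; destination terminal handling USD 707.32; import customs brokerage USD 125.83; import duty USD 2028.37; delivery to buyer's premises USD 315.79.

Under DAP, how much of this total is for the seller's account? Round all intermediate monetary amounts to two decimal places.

Seller's account: USD 75626.60

DAP: the seller bears all costs to the named destination except import duty and clearance.
Seller's account: goods 64610.20 + export clearance 336.03 + origin terminal 177.98 + freight 9351.31 + insurance 127.97 + destination terminal 707.32 + delivery 315.79 = 75626.60
Buyer's account: brokerage 125.83 + duty 2028.37 = 2154.20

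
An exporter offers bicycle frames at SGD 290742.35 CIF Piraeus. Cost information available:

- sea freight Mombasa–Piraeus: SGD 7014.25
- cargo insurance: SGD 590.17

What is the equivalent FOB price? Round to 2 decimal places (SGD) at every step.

FOB price: SGD 283137.93

From CIF to FOB, the seller no longer bears: freight, insurance.
FOB price = 290742.35 − 7014.25 − 590.17 = 283137.93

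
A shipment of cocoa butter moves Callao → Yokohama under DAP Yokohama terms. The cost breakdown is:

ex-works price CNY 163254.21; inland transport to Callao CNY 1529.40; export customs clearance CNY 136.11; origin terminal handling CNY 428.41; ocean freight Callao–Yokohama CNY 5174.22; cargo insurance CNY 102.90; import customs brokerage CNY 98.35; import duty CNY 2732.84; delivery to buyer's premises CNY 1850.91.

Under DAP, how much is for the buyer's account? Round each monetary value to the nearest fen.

Buyer's account: CNY 2831.19

DAP: the seller bears all costs to the named destination except import duty and clearance.
Seller's account: goods 163254.21 + inland to port 1529.40 + export clearance 136.11 + origin terminal 428.41 + freight 5174.22 + insurance 102.90 + delivery 1850.91 = 172476.16
Buyer's account: brokerage 98.35 + duty 2732.84 = 2831.19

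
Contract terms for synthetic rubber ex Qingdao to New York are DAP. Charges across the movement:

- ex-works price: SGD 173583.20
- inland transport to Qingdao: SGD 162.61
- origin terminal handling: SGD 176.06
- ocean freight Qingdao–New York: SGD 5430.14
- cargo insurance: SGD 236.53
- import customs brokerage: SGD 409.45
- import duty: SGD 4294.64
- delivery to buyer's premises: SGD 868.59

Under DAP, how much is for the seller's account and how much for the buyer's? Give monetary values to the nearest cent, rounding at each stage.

Seller: SGD 180457.13; buyer: SGD 4704.09

DAP: the seller bears all costs to the named destination except import duty and clearance.
Seller's account: goods 173583.20 + inland to port 162.61 + origin terminal 176.06 + freight 5430.14 + insurance 236.53 + delivery 868.59 = 180457.13
Buyer's account: brokerage 409.45 + duty 4294.64 = 4704.09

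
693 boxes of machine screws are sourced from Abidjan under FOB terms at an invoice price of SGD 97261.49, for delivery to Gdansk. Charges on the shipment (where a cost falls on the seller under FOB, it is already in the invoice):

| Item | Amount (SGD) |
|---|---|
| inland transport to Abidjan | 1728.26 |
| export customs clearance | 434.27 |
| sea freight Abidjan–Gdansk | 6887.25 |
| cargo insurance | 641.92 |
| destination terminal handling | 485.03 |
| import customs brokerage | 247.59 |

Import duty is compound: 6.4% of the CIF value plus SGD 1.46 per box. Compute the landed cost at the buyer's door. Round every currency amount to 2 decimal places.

FOB: the seller bears costs until goods are on board at the origin port; the buyer bears freight, insurance and all costs thereafter.
Already in the invoice (seller's account under FOB): inland to port, export clearance — exclude.
CIF value = FOB price + freight + insurance = 97261.49 + 6887.25 + 641.92 = 104790.66
Ad valorem component: 104790.66 × 6.4% = 6706.60
Specific component: 693 × 1.46 = 1011.78
Import duty = 6706.60 + 1011.78 = 7718.38
Buyer bears: freight 6887.25 + insurance 641.92 + destination terminal 485.03 + brokerage 247.59 + duty 7718.38 = 15980.17
Landed cost = invoice 97261.49 + 15980.17 = 113241.66

Total landed cost: SGD 113241.66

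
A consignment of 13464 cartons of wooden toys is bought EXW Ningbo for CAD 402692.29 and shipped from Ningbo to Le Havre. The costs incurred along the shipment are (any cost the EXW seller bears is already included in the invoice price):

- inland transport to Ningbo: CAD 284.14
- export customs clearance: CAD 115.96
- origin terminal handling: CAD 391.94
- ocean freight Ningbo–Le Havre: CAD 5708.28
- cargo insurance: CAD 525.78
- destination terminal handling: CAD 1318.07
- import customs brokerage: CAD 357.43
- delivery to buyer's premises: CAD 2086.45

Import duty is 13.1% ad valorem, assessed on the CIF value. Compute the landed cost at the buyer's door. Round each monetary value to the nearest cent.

Total landed cost: CAD 467153.45

EXW: the seller makes goods available at their premises; the buyer bears all onward costs.
CIF value = EXW price + inland to port + export clearance + origin terminal + freight + insurance = 402692.29 + 284.14 + 115.96 + 391.94 + 5708.28 + 525.78 = 409718.39
Import duty = 409718.39 × 13.1% = 53673.11
Buyer bears: inland to port 284.14 + export clearance 115.96 + origin terminal 391.94 + freight 5708.28 + insurance 525.78 + destination terminal 1318.07 + brokerage 357.43 + delivery 2086.45 + duty 53673.11 = 64461.16
Landed cost = invoice 402692.29 + 64461.16 = 467153.45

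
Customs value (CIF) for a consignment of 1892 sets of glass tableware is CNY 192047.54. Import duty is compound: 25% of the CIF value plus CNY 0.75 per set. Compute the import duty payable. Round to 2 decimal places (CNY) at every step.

Ad valorem component: 192047.54 × 25% = 48011.89
Specific component: 1892 × 0.75 = 1419.00
Import duty = 48011.89 + 1419.00 = 49430.89

Import duty: CNY 49430.89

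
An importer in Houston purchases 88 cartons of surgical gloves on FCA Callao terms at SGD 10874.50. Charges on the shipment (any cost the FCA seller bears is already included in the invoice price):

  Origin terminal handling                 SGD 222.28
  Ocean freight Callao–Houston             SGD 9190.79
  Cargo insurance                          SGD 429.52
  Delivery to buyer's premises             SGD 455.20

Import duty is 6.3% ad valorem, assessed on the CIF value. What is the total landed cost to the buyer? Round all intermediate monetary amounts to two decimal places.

FCA: the seller delivers export-cleared goods to the carrier; the buyer bears costs from that point.
CIF value = FCA price + origin terminal + freight + insurance = 10874.50 + 222.28 + 9190.79 + 429.52 = 20717.09
Import duty = 20717.09 × 6.3% = 1305.18
Buyer bears: origin terminal 222.28 + freight 9190.79 + insurance 429.52 + delivery 455.20 + duty 1305.18 = 11602.97
Landed cost = invoice 10874.50 + 11602.97 = 22477.47

Total landed cost: SGD 22477.47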